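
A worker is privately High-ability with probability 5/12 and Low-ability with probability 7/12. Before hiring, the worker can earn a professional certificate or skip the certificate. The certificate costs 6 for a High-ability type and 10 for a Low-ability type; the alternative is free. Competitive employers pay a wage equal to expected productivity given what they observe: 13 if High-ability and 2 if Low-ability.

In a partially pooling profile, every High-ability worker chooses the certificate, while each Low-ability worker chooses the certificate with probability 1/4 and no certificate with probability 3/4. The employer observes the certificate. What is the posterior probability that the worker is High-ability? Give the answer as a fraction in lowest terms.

20/27

P(the certificate) = (5/12)·1 + (7/12)·(1/4) = 9/16.
By Bayes' rule, P(High-ability | the certificate) = (5/12) / (9/16) = 20/27.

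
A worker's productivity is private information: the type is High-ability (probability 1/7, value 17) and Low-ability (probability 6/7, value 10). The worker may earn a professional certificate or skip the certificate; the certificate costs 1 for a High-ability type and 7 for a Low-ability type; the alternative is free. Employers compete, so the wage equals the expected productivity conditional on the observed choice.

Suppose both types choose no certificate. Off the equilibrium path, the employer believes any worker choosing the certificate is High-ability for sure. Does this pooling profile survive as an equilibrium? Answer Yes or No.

On path, the employer holds the prior and pays 1/7·17 + 6/7·10 = 11. Off path (the certificate), believing High-ability, it pays 17.
High-ability: no certificate nets 11; the certificate nets 17 − 1 = 16. High-ability would deviate.
Low-ability: no certificate nets 11; the certificate nets 17 − 7 = 10. Low-ability stays.
A type deviates, so pooling fails.

No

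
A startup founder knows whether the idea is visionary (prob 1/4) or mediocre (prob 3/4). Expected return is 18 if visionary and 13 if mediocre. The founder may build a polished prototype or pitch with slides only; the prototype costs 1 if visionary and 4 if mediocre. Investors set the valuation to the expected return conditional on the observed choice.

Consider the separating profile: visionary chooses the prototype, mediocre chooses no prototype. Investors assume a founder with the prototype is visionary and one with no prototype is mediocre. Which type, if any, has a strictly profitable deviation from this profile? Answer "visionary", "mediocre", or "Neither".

The prototype pays 18; no prototype pays 13.
visionary: assigned the prototype, nets 18 − 1 = 17; deviating to no prototype nets 13.
mediocre: assigned no prototype, nets 13; deviating to the prototype nets 18 − 4 = 14.
The mediocre type gains 1 by deviating.

mediocre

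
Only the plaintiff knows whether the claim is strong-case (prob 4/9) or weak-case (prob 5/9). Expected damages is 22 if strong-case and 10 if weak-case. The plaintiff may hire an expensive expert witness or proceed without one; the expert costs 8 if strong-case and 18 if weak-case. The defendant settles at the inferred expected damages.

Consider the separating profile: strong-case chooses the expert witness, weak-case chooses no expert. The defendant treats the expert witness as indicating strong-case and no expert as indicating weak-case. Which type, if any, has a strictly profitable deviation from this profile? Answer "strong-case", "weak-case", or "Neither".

Neither

The expert witness pays 22; no expert pays 10.
strong-case: assigned the expert witness, nets 22 − 8 = 14; deviating to no expert nets 10.
weak-case: assigned no expert, nets 10; deviating to the expert witness nets 22 − 18 = 4.
Both types strictly prefer their assigned action; no profitable deviation.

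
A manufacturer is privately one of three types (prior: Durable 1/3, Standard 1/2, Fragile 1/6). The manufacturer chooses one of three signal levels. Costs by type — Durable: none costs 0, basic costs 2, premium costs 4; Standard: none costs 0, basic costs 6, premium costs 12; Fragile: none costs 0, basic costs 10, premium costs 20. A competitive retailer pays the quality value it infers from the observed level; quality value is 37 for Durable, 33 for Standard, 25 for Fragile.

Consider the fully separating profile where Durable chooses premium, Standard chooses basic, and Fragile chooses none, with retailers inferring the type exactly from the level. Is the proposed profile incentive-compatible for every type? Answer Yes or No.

Yes

Separating prices: premium → 37, basic → 33, none → 25.
Durable (assigned premium): none: 25 − 0 = 25; basic: 33 − 2 = 31; premium: 37 − 4 = 33. Durable stays.
Standard (assigned basic): none: 25 − 0 = 25; basic: 33 − 6 = 27; premium: 37 − 12 = 25. Standard stays.
Fragile (assigned none): none: 25 − 0 = 25; basic: 33 − 10 = 23; premium: 37 − 20 = 17. Fragile stays.
Every type prefers its assigned level; separation holds.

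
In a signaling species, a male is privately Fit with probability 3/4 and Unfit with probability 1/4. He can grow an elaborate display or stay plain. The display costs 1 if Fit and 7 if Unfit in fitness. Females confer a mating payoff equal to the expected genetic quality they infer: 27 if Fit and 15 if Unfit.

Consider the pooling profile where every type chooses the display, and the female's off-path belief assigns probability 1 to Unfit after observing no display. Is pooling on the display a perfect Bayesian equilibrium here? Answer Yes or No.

On path, the female holds the prior and pays 3/4·27 + 1/4·15 = 24. Off path (no display), believing Unfit, it pays 15.
Fit: the display nets 24 − 1 = 23; no display nets 15. Fit stays.
Unfit: the display nets 24 − 7 = 17; no display nets 15. Unfit stays.
No type deviates, so pooling is sustained.

Yes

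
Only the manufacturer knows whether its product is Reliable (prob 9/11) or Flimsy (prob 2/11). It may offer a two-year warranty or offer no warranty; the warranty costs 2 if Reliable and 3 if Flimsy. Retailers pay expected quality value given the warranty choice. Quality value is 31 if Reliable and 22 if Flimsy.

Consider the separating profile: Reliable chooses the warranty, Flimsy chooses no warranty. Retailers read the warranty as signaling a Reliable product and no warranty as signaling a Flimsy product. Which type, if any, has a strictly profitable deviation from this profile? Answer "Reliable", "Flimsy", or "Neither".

Flimsy

The warranty pays 31; no warranty pays 22.
Reliable: assigned the warranty, nets 31 − 2 = 29; deviating to no warranty nets 22.
Flimsy: assigned no warranty, nets 22; deviating to the warranty nets 31 − 3 = 28.
The Flimsy type gains 6 by deviating.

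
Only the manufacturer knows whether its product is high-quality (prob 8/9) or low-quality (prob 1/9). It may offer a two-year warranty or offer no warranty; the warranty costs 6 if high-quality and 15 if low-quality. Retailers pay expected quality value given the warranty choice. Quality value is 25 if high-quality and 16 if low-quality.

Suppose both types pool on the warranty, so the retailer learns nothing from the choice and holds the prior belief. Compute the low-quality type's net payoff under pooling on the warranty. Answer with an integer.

Pooled price = 8/9·25 + 1/9·16 = 24.
low-quality pays cost 15 for the warranty, so net payoff = 24 − 15 = 9.

9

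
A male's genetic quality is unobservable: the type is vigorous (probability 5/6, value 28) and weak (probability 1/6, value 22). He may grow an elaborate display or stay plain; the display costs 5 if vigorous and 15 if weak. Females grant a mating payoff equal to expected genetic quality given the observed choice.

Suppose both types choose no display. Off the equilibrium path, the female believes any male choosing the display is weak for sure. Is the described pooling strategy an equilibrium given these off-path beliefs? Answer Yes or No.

On path, the female holds the prior and pays 5/6·28 + 1/6·22 = 27. Off path (the display), believing weak, it pays 22.
vigorous: no display nets 27; the display nets 22 − 5 = 17. vigorous stays.
weak: no display nets 27; the display nets 22 − 15 = 7. weak stays.
No type deviates, so pooling is sustained.

Yes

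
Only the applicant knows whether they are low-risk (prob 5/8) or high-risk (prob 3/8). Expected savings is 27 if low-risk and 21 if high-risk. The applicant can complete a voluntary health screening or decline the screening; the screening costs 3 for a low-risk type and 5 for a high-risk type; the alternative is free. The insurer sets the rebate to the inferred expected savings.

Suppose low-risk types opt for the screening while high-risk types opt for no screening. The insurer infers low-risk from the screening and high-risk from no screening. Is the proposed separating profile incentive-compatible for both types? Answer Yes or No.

Under these beliefs, the screening earns rebate 27 and no screening earns rebate 21.
low-risk: the screening nets 27 − 3 = 24; no screening nets 21. low-risk prefers the screening.
high-risk: the screening nets 27 − 5 = 22; no screening nets 21. high-risk would deviate to the screening.
high-risk has a profitable deviation, so the profile is not an equilibrium.

No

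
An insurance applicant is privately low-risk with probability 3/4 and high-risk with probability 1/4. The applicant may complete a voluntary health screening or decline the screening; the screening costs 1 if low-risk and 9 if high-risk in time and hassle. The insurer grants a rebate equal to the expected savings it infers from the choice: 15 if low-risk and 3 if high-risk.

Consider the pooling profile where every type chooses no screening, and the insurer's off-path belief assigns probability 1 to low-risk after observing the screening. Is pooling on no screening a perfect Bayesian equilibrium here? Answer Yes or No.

On path, the insurer holds the prior and pays 3/4·15 + 1/4·3 = 12. Off path (the screening), believing low-risk, it pays 15.
low-risk: no screening nets 12; the screening nets 15 − 1 = 14. low-risk would deviate.
high-risk: no screening nets 12; the screening nets 15 − 9 = 6. high-risk stays.
A type deviates, so pooling fails.

No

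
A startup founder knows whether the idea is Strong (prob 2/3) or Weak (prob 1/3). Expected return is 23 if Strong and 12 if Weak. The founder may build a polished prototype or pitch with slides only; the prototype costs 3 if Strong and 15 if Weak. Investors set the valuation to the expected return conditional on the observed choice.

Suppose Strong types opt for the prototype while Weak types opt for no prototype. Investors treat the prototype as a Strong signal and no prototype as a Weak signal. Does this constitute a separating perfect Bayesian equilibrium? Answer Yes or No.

Yes

Under these beliefs, the prototype earns valuation 23 and no prototype earns valuation 12.
Strong: the prototype nets 23 − 3 = 20; no prototype nets 12. Strong prefers the prototype.
Weak: the prototype nets 23 − 15 = 8; no prototype nets 12. Weak prefers no prototype.
Neither type deviates, so the separating profile is an equilibrium.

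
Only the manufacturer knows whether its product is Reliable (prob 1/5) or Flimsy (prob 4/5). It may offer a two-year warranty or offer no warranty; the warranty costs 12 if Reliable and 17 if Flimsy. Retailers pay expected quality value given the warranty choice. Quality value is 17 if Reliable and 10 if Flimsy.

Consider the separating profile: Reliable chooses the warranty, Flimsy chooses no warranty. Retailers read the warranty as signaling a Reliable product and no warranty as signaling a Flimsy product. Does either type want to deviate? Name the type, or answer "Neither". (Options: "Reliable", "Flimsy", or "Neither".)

Reliable

The warranty pays 17; no warranty pays 10.
Reliable: assigned the warranty, nets 17 − 12 = 5; deviating to no warranty nets 10.
Flimsy: assigned no warranty, nets 10; deviating to the warranty nets 17 − 17 = 0.
The Reliable type gains 5 by deviating.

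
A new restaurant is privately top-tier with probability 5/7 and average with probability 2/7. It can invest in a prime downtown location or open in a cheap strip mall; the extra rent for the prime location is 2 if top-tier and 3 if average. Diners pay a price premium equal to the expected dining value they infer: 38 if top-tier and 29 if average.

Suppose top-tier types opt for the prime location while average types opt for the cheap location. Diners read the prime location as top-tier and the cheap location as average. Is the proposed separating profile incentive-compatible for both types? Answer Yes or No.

Under these beliefs, the prime location earns price premium 38 and the cheap location earns price premium 29.
top-tier: the prime location nets 38 − 2 = 36; the cheap location nets 29. top-tier prefers the prime location.
average: the prime location nets 38 − 3 = 35; the cheap location nets 29. average would deviate to the prime location.
average has a profitable deviation, so the profile is not an equilibrium.

No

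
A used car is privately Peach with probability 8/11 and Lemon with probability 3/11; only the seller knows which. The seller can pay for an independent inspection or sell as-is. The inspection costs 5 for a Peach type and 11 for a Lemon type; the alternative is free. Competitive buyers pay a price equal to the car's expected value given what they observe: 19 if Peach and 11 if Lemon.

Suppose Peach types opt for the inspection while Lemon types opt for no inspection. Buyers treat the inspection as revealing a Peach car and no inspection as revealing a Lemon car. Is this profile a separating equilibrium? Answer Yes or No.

Yes

Under these beliefs, the inspection earns price 19 and no inspection earns price 11.
Peach: the inspection nets 19 − 5 = 14; no inspection nets 11. Peach prefers the inspection.
Lemon: the inspection nets 19 − 11 = 8; no inspection nets 11. Lemon prefers no inspection.
Neither type deviates, so the separating profile is an equilibrium.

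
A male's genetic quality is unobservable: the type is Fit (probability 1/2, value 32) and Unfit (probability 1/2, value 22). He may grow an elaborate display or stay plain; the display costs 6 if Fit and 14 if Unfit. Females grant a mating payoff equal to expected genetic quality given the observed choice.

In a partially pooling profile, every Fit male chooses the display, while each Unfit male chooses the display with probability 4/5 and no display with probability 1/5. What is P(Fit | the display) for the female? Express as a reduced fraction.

P(the display) = (1/2)·1 + (1/2)·(4/5) = 9/10.
By Bayes' rule, P(Fit | the display) = (1/2) / (9/10) = 5/9.

5/9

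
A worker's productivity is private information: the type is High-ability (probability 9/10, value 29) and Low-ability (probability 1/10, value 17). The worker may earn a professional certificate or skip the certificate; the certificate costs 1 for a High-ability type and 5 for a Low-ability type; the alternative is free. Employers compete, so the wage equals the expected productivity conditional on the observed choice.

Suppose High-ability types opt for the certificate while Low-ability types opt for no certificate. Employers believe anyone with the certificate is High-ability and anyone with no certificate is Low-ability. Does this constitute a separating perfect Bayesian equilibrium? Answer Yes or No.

No

Under these beliefs, the certificate earns wage 29 and no certificate earns wage 17.
High-ability: the certificate nets 29 − 1 = 28; no certificate nets 17. High-ability prefers the certificate.
Low-ability: the certificate nets 29 − 5 = 24; no certificate nets 17. Low-ability would deviate to the certificate.
Low-ability has a profitable deviation, so the profile is not an equilibrium.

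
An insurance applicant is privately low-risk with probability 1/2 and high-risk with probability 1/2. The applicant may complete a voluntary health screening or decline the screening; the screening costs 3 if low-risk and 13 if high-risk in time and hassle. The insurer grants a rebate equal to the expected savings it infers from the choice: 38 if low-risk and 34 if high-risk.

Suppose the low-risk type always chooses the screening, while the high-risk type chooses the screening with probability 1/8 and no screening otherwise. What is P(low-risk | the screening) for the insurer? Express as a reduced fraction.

8/9

P(the screening) = (1/2)·1 + (1/2)·(1/8) = 9/16.
By Bayes' rule, P(low-risk | the screening) = (1/2) / (9/16) = 8/9.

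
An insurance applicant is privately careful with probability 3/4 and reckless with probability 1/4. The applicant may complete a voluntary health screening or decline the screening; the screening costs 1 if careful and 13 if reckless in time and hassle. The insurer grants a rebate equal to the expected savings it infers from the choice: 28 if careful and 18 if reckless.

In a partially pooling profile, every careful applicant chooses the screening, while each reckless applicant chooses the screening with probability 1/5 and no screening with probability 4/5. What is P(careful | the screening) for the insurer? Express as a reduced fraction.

P(the screening) = (3/4)·1 + (1/4)·(1/5) = 4/5.
By Bayes' rule, P(careful | the screening) = (3/4) / (4/5) = 15/16.

15/16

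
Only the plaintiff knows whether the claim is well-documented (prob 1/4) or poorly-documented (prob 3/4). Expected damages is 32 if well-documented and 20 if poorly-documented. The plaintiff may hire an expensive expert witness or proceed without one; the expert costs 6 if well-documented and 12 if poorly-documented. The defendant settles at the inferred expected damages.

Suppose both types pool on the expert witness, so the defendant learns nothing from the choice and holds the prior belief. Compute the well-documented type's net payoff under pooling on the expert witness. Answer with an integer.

Pooled settlement = 1/4·32 + 3/4·20 = 23.
well-documented pays cost 6 for the expert witness, so net payoff = 23 − 6 = 17.

17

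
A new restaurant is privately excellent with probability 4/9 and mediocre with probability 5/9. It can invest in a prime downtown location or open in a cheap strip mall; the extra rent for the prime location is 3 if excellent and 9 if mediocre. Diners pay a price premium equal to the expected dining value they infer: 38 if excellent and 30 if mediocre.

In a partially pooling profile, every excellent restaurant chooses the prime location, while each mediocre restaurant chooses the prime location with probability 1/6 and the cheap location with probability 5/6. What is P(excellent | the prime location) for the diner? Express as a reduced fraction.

P(the prime location) = (4/9)·1 + (5/9)·(1/6) = 29/54.
By Bayes' rule, P(excellent | the prime location) = (4/9) / (29/54) = 24/29.

24/29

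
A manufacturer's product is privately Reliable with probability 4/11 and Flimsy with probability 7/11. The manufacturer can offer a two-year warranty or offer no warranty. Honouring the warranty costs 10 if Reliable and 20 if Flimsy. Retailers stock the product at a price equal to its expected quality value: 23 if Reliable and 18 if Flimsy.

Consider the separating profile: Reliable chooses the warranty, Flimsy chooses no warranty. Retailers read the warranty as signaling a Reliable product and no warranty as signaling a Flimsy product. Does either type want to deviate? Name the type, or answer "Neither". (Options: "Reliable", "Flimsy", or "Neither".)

Reliable

The warranty pays 23; no warranty pays 18.
Reliable: assigned the warranty, nets 23 − 10 = 13; deviating to no warranty nets 18.
Flimsy: assigned no warranty, nets 18; deviating to the warranty nets 23 − 20 = 3.
The Reliable type gains 5 by deviating.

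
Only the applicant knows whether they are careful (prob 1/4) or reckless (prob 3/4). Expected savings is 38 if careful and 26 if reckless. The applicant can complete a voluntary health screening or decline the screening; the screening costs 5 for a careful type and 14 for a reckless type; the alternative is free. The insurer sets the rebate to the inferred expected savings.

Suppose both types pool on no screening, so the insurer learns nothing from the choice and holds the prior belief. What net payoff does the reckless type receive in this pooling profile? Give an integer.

29

Pooled rebate = 1/4·38 + 3/4·26 = 29.
reckless pays no cost for no screening, so net payoff = 29.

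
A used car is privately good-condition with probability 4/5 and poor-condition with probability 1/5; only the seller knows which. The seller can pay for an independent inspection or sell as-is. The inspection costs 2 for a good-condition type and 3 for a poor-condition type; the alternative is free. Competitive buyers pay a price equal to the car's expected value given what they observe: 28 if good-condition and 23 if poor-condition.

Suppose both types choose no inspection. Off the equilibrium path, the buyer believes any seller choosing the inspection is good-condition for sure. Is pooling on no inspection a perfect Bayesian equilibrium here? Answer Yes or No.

On path, the buyer holds the prior and pays 4/5·28 + 1/5·23 = 27. Off path (the inspection), believing good-condition, it pays 28.
good-condition: no inspection nets 27; the inspection nets 28 − 2 = 26. good-condition stays.
poor-condition: no inspection nets 27; the inspection nets 28 − 3 = 25. poor-condition stays.
No type deviates, so pooling is sustained.

Yes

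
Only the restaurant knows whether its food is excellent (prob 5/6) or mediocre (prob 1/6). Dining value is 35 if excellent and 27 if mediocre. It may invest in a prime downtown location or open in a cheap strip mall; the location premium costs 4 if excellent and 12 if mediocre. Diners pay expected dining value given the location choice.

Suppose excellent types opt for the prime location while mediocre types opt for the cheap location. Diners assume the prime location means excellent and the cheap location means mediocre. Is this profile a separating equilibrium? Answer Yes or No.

Under these beliefs, the prime location earns price premium 35 and the cheap location earns price premium 27.
excellent: the prime location nets 35 − 4 = 31; the cheap location nets 27. excellent prefers the prime location.
mediocre: the prime location nets 35 − 12 = 23; the cheap location nets 27. mediocre prefers the cheap location.
Neither type deviates, so the separating profile is an equilibrium.

Yes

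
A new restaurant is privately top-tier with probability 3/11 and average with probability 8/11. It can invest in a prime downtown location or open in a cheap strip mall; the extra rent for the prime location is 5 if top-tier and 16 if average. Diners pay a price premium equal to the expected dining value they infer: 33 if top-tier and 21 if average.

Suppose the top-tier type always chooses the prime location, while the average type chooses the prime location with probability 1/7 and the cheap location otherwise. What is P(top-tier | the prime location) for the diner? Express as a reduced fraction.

P(the prime location) = (3/11)·1 + (8/11)·(1/7) = 29/77.
By Bayes' rule, P(top-tier | the prime location) = (3/11) / (29/77) = 21/29.

21/29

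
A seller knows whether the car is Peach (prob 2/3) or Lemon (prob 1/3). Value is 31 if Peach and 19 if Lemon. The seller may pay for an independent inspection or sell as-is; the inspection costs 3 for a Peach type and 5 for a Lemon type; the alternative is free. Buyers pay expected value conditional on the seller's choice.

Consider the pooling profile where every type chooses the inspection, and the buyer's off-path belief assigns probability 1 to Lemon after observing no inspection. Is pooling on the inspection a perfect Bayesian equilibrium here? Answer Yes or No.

Yes

On path, the buyer holds the prior and pays 2/3·31 + 1/3·19 = 27. Off path (no inspection), believing Lemon, it pays 19.
Peach: the inspection nets 27 − 3 = 24; no inspection nets 19. Peach stays.
Lemon: the inspection nets 27 − 5 = 22; no inspection nets 19. Lemon stays.
No type deviates, so pooling is sustained.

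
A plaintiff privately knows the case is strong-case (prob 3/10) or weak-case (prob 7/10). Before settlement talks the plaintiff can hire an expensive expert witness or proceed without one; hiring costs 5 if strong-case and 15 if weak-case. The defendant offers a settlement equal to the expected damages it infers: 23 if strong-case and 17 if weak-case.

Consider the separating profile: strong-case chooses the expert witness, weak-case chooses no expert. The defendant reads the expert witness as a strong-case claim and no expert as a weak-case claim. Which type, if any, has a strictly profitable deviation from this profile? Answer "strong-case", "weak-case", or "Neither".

Neither

The expert witness pays 23; no expert pays 17.
strong-case: assigned the expert witness, nets 23 − 5 = 18; deviating to no expert nets 17.
weak-case: assigned no expert, nets 17; deviating to the expert witness nets 23 − 15 = 8.
Both types strictly prefer their assigned action; no profitable deviation.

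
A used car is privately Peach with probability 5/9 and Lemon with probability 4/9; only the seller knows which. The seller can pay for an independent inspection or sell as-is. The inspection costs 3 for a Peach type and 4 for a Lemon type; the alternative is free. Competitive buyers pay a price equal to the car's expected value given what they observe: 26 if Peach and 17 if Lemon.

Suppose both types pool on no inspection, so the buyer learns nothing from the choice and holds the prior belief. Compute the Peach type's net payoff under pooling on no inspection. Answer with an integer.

22

Pooled price = 5/9·26 + 4/9·17 = 22.
Peach pays no cost for no inspection, so net payoff = 22.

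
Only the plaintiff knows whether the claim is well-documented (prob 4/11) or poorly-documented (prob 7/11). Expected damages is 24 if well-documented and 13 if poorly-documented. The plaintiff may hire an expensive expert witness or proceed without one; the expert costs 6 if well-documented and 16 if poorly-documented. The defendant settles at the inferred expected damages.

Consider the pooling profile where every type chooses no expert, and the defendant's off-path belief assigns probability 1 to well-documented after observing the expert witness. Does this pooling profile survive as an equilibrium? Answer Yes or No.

No

On path, the defendant holds the prior and pays 4/11·24 + 7/11·13 = 17. Off path (the expert witness), believing well-documented, it pays 24.
well-documented: no expert nets 17; the expert witness nets 24 − 6 = 18. well-documented would deviate.
poorly-documented: no expert nets 17; the expert witness nets 24 − 16 = 8. poorly-documented stays.
A type deviates, so pooling fails.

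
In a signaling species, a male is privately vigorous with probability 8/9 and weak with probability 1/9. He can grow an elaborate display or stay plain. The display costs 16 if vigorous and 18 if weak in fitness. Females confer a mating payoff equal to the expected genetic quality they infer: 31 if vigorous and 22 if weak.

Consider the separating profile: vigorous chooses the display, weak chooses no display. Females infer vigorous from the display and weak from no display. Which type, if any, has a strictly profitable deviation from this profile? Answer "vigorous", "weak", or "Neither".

The display pays 31; no display pays 22.
vigorous: assigned the display, nets 31 − 16 = 15; deviating to no display nets 22.
weak: assigned no display, nets 22; deviating to the display nets 31 − 18 = 13.
The vigorous type gains 7 by deviating.

vigorous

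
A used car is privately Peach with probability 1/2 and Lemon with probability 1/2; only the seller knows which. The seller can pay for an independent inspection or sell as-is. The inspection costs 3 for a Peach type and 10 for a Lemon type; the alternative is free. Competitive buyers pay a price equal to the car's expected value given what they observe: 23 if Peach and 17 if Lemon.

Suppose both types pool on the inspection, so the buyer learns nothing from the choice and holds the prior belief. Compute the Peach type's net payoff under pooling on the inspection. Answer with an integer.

Pooled price = 1/2·23 + 1/2·17 = 20.
Peach pays cost 3 for the inspection, so net payoff = 20 − 3 = 17.

17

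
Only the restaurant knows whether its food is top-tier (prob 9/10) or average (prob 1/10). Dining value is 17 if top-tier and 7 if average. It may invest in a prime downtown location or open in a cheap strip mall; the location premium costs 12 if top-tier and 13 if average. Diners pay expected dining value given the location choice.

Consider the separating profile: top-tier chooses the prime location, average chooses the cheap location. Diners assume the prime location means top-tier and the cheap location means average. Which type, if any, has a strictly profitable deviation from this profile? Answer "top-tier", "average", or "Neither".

top-tier

The prime location pays 17; the cheap location pays 7.
top-tier: assigned the prime location, nets 17 − 12 = 5; deviating to the cheap location nets 7.
average: assigned the cheap location, nets 7; deviating to the prime location nets 17 − 13 = 4.
The top-tier type gains 2 by deviating.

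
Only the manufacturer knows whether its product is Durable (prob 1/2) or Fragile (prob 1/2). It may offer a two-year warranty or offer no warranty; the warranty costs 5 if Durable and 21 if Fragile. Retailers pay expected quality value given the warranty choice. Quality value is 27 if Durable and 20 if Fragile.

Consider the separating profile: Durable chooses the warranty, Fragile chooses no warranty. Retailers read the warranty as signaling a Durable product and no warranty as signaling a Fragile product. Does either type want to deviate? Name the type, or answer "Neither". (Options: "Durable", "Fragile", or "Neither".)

Neither

The warranty pays 27; no warranty pays 20.
Durable: assigned the warranty, nets 27 − 5 = 22; deviating to no warranty nets 20.
Fragile: assigned no warranty, nets 20; deviating to the warranty nets 27 − 21 = 6.
Both types strictly prefer their assigned action; no profitable deviation.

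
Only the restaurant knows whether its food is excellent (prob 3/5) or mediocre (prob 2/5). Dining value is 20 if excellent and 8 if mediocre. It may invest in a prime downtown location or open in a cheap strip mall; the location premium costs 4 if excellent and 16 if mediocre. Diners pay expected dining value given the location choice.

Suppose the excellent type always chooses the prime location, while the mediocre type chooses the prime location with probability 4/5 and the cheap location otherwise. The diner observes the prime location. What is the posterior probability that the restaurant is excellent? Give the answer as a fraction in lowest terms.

15/23

P(the prime location) = (3/5)·1 + (2/5)·(4/5) = 23/25.
By Bayes' rule, P(excellent | the prime location) = (3/5) / (23/25) = 15/23.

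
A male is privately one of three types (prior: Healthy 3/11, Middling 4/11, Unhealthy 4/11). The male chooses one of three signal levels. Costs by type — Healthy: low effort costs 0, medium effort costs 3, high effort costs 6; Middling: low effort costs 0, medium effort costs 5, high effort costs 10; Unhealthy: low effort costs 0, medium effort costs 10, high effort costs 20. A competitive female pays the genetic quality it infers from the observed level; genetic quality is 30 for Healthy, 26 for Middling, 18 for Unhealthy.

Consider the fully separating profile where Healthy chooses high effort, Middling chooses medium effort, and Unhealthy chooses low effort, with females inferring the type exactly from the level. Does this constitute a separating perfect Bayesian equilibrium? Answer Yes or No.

Yes

Separating mating payoffs: high effort → 30, medium effort → 26, low effort → 18.
Healthy (assigned high effort): low effort: 18 − 0 = 18; medium effort: 26 − 3 = 23; high effort: 30 − 6 = 24. Healthy stays.
Middling (assigned medium effort): low effort: 18 − 0 = 18; medium effort: 26 − 5 = 21; high effort: 30 − 10 = 20. Middling stays.
Unhealthy (assigned low effort): low effort: 18 − 0 = 18; medium effort: 26 − 10 = 16; high effort: 30 − 20 = 10. Unhealthy stays.
Every type prefers its assigned level; separation holds.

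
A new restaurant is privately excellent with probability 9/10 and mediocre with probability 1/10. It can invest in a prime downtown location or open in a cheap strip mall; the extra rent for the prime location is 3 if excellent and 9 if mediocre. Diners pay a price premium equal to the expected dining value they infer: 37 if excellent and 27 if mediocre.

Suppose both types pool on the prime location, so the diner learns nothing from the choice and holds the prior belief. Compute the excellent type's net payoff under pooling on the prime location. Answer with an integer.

33

Pooled price premium = 9/10·37 + 1/10·27 = 36.
excellent pays cost 3 for the prime location, so net payoff = 36 − 3 = 33.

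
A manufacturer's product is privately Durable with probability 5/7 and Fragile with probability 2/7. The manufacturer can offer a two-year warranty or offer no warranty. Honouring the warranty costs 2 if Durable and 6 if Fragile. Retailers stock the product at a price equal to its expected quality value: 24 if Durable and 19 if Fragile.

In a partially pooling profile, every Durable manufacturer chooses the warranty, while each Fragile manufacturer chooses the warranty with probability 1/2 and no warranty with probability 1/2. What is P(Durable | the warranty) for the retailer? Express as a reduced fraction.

P(the warranty) = (5/7)·1 + (2/7)·(1/2) = 6/7.
By Bayes' rule, P(Durable | the warranty) = (5/7) / (6/7) = 5/6.

5/6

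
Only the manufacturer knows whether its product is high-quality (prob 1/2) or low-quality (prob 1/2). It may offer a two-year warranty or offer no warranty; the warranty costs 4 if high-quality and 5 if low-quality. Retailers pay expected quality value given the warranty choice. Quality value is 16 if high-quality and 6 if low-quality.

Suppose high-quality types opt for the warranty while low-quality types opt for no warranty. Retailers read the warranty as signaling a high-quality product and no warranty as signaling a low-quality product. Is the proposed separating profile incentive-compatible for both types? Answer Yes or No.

Under these beliefs, the warranty earns price 16 and no warranty earns price 6.
high-quality: the warranty nets 16 − 4 = 12; no warranty nets 6. high-quality prefers the warranty.
low-quality: the warranty nets 16 − 5 = 11; no warranty nets 6. low-quality would deviate to the warranty.
low-quality has a profitable deviation, so the profile is not an equilibrium.

No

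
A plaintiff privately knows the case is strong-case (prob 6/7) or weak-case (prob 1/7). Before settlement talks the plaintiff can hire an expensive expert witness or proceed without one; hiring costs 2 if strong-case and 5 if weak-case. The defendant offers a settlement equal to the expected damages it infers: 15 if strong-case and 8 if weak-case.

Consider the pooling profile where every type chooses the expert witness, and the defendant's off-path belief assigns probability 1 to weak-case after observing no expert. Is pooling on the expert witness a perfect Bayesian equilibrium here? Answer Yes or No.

Yes

On path, the defendant holds the prior and pays 6/7·15 + 1/7·8 = 14. Off path (no expert), believing weak-case, it pays 8.
strong-case: the expert witness nets 14 − 2 = 12; no expert nets 8. strong-case stays.
weak-case: the expert witness nets 14 − 5 = 9; no expert nets 8. weak-case stays.
No type deviates, so pooling is sustained.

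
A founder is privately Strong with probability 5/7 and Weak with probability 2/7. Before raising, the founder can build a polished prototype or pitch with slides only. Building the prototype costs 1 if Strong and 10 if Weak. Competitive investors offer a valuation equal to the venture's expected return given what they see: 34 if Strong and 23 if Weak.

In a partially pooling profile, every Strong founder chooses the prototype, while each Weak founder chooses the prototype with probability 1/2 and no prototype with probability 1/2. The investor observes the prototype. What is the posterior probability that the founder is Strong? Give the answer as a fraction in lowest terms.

P(the prototype) = (5/7)·1 + (2/7)·(1/2) = 6/7.
By Bayes' rule, P(Strong | the prototype) = (5/7) / (6/7) = 5/6.

5/6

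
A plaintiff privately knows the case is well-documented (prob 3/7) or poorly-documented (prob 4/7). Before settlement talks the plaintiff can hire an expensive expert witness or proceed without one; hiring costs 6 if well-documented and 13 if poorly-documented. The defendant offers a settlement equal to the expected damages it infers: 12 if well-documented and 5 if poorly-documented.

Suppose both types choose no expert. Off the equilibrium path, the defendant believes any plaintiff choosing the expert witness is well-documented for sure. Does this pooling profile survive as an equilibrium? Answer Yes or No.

Yes

On path, the defendant holds the prior and pays 3/7·12 + 4/7·5 = 8. Off path (the expert witness), believing well-documented, it pays 12.
well-documented: no expert nets 8; the expert witness nets 12 − 6 = 6. well-documented stays.
poorly-documented: no expert nets 8; the expert witness nets 12 − 13 = -1. poorly-documented stays.
No type deviates, so pooling is sustained.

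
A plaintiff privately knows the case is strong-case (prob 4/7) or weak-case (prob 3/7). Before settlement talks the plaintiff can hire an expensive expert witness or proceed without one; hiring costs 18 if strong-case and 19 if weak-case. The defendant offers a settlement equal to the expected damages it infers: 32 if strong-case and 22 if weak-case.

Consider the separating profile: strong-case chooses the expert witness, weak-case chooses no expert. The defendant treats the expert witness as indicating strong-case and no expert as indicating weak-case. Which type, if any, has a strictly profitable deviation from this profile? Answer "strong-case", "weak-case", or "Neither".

strong-case

The expert witness pays 32; no expert pays 22.
strong-case: assigned the expert witness, nets 32 − 18 = 14; deviating to no expert nets 22.
weak-case: assigned no expert, nets 22; deviating to the expert witness nets 32 − 19 = 13.
The strong-case type gains 8 by deviating.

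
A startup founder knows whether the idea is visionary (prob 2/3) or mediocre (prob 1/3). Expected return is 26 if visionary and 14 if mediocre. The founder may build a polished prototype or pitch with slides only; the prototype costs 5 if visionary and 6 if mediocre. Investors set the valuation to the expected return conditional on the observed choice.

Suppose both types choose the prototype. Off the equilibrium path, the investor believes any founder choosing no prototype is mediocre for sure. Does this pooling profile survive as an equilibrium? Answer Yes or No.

Yes

On path, the investor holds the prior and pays 2/3·26 + 1/3·14 = 22. Off path (no prototype), believing mediocre, it pays 14.
visionary: the prototype nets 22 − 5 = 17; no prototype nets 14. visionary stays.
mediocre: the prototype nets 22 − 6 = 16; no prototype nets 14. mediocre stays.
No type deviates, so pooling is sustained.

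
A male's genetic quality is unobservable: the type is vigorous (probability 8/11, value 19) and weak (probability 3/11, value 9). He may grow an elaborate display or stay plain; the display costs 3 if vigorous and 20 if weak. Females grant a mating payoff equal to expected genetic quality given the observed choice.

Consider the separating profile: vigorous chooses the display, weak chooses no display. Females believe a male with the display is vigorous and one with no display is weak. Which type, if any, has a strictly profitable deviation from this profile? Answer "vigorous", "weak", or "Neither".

Neither

The display pays 19; no display pays 9.
vigorous: assigned the display, nets 19 − 3 = 16; deviating to no display nets 9.
weak: assigned no display, nets 9; deviating to the display nets 19 − 20 = -1.
Both types strictly prefer their assigned action; no profitable deviation.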